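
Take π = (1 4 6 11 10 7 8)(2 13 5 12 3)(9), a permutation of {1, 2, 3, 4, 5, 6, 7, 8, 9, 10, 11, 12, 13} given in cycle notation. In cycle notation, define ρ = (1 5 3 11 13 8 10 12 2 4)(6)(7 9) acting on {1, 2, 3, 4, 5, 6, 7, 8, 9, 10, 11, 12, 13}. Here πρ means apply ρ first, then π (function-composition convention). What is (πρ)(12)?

13

ρ(12) = 2, then π(2) = 13; composing gives (πρ)(12) = 13.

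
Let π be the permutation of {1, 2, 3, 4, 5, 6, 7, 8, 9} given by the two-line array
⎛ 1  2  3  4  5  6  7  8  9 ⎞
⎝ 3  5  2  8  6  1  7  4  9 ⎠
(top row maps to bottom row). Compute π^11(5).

Tracing 5 → 6 → … returns to 5 after 5 steps, so 5 lies in a 5-cycle (1, 3, 2, 5, 6).
On a 5-cycle, π^5 is the identity, so π^11 = π^1 there (11 ≡ 1 mod 5).
Advancing 1 step from 5: 5 → 6.

6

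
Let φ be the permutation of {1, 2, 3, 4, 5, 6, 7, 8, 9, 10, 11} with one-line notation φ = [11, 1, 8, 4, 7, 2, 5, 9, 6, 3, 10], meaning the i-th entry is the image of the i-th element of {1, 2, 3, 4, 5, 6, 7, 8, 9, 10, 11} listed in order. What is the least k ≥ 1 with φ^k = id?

8

The disjoint-cycle form of φ has cycle lengths 8, 2, 1.
The order of φ is the least common multiple of its cycle lengths: lcm(8, 2) = 8.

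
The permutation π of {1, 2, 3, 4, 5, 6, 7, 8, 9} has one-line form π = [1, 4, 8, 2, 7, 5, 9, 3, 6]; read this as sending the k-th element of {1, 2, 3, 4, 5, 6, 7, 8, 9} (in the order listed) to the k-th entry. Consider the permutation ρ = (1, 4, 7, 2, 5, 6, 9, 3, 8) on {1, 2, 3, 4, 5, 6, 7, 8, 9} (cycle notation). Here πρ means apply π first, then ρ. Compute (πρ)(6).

(πρ)(6) = ρ(π(6)). π(6) = 5, then ρ(5) = 6. So (πρ)(6) = 6.

6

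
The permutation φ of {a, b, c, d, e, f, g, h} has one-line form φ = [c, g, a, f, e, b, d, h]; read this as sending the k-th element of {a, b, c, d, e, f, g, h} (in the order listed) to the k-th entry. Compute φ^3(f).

Tracing f → b → … returns to f after 4 steps, so f lies in a 4-cycle (b g d f).
Stepping 3 places around the cycle: f → b → g → d.

d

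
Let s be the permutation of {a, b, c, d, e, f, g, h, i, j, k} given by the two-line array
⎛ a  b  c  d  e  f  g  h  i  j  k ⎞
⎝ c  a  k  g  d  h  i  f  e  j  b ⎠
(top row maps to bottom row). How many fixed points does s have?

The fixed points (elements with s(x) = x) are {j}, so there is 1.

1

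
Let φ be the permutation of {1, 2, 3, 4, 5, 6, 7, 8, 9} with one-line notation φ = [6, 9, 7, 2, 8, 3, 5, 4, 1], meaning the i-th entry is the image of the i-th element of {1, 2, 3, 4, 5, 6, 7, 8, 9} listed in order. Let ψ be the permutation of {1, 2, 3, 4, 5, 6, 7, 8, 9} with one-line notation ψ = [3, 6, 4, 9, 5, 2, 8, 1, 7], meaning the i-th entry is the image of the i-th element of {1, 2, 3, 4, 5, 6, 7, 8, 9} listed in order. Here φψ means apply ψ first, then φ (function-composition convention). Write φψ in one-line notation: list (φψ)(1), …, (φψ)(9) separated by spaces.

Chase each element through ψ then φ: 1 → 3 → 7; 2 → 6 → 3; 3 → 4 → 2; 4 → 9 → 1; 5 → 5 → 8; 6 → 2 → 9; 7 → 8 → 4; 8 → 1 → 6; 9 → 7 → 5.
Collecting the images, φψ = [7 3 2 1 8 9 4 6 5].

7 3 2 1 8 9 4 6 5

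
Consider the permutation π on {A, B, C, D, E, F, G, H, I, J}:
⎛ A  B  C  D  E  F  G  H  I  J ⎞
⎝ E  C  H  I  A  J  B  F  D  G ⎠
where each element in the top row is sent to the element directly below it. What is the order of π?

6

Writing π as disjoint cycles, the cycle lengths are 6, 2, 2.
Since disjoint cycles commute, ord(π) = lcm(6, 2, 2) = 6.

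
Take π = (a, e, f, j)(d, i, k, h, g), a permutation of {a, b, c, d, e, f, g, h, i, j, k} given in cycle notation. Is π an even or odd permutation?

odd

The cycle lengths are 5, 4, 1, 1.
A cycle is odd iff its length is even; π has 1 even-length cycle, so sgn(π) = (−1)^1 and π is odd.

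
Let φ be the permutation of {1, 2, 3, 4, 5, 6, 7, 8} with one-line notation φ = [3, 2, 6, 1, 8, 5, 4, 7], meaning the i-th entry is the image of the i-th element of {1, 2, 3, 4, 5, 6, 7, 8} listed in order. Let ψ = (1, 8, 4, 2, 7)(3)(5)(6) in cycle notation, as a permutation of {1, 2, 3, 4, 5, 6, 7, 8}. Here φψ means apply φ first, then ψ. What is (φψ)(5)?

4

φ(5) = 8, then ψ(8) = 4; composing gives (φψ)(5) = 4.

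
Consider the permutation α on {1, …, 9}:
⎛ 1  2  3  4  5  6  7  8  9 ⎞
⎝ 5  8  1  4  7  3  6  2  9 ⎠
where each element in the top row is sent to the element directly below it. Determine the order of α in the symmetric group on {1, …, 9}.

Writing α as disjoint cycles, the cycle lengths are 5, 2, 1, 1.
The order of α is the least common multiple of its cycle lengths: lcm(5, 2) = 10.

10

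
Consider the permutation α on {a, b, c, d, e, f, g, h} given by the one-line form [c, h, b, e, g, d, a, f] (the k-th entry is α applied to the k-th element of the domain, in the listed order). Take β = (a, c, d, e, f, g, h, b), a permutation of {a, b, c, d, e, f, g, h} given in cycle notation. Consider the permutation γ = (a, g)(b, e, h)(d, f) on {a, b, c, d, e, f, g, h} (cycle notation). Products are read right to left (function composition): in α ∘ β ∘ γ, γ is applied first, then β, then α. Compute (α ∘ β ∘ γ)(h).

(α ∘ β ∘ γ)(h) = α(β(γ(h))). γ(h) = b, then β(b) = a, then α(a) = c, so the result is c.

c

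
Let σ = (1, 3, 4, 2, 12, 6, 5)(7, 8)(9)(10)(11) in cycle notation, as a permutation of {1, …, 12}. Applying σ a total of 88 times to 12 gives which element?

12 lies in the 7-cycle (1, 3, 4, 2, 12, 6, 5).
Powers repeat with period 7 on this cycle, and 88 mod 7 = 4, so σ^88(12) = σ^4(12).
Stepping 4 places around the cycle: 12 → 6 → 5 → 1 → 3.

3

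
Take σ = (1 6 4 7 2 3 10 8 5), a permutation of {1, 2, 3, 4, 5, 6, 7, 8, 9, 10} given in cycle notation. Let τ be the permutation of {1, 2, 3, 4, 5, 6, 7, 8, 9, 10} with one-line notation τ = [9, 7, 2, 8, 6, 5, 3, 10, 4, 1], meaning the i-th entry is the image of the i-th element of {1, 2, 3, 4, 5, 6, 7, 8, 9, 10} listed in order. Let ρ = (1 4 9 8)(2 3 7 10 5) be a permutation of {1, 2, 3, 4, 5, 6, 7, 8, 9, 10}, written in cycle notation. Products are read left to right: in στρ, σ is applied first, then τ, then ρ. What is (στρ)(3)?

4

(στρ)(3) = ρ(τ(σ(3))). σ(3) = 10, then τ(10) = 1, then ρ(1) = 4, so the result is 4.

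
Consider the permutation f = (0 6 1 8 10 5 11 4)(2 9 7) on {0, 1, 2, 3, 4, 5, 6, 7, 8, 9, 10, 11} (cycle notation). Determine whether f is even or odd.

The cycle lengths are 8, 3, 1.
A cycle is odd iff its length is even; f has 1 even-length cycle, so sgn(f) = (−1)^1 and f is odd.

odd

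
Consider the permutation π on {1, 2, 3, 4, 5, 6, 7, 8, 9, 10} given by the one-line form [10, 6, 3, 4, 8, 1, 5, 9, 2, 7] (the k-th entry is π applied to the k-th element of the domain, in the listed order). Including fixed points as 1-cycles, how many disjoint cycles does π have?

3

The cycle decomposition is (1, 10, 7, 5, 8, 9, 2, 6)(3)(4), which has 3 cycles (counting 1-cycles).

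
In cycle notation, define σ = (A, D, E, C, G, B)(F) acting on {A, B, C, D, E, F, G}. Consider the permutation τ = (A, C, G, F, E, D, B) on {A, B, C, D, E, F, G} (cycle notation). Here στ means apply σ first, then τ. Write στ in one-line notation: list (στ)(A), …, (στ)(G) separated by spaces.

For each element, apply σ then τ: A → D → B; B → A → C; C → G → F; D → E → D; E → C → G; F → F → E; G → B → A.
Collecting the images, στ = [B C F D G E A].

B C F D G E A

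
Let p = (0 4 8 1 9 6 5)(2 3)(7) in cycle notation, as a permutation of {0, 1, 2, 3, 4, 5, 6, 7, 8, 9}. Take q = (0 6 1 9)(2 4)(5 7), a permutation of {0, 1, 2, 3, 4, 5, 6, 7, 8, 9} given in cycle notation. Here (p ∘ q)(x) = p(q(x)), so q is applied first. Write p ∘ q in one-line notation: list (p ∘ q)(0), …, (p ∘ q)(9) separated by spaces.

5 6 8 2 3 7 9 0 1 4

(p ∘ q)(x) = p(q(x)). Computing each image: p(q(0)) = p(6) = 5, p(q(1)) = p(9) = 6, p(q(2)) = p(4) = 8, p(q(3)) = p(3) = 2, p(q(4)) = p(2) = 3, p(q(5)) = p(7) = 7, p(q(6)) = p(1) = 9, p(q(7)) = p(5) = 0, p(q(8)) = p(8) = 1, p(q(9)) = p(0) = 4.
Hence p ∘ q = [5 6 8 2 3 7 9 0 1 4].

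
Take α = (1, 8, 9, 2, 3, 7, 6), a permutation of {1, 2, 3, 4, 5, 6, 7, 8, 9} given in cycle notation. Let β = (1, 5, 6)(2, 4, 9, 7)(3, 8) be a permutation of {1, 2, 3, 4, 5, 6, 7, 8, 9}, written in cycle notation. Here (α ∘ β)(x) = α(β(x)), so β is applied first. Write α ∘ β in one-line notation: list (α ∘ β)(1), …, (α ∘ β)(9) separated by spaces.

5 4 9 2 1 8 3 7 6

For each element, apply β then α: 1 → 5 → 5; 2 → 4 → 4; 3 → 8 → 9; 4 → 9 → 2; 5 → 6 → 1; 6 → 1 → 8; 7 → 2 → 3; 8 → 3 → 7; 9 → 7 → 6.
Collecting the images, α ∘ β = [5 4 9 2 1 8 3 7 6].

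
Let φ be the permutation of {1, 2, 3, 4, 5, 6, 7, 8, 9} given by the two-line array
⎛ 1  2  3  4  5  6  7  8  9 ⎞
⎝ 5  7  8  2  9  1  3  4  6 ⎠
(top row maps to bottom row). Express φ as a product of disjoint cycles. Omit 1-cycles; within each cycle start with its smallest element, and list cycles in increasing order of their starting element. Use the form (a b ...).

(1 5 9 6)(2 7 3 8 4)

From 1: 1 → 5 → 9 → 6 → 1, closing the cycle (1 5 9 6).
Repeating from the next unused element and collecting all non-trivial cycles gives (1 5 9 6)(2 7 3 8 4).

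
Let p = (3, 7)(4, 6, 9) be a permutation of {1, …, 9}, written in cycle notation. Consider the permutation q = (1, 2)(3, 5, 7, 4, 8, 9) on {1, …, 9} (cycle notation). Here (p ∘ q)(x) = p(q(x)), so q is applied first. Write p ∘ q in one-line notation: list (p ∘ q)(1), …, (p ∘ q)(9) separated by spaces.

(p ∘ q)(x) = p(q(x)). Computing each image: p(q(1)) = p(2) = 2, p(q(2)) = p(1) = 1, p(q(3)) = p(5) = 5, p(q(4)) = p(8) = 8, p(q(5)) = p(7) = 3, p(q(6)) = p(6) = 9, p(q(7)) = p(4) = 6, p(q(8)) = p(9) = 4, p(q(9)) = p(3) = 7.
Hence p ∘ q = [2 1 5 8 3 9 6 4 7].

2 1 5 8 3 9 6 4 7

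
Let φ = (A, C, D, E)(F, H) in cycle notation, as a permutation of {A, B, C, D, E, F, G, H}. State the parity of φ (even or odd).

even

The cycle lengths are 4, 2, 1, 1.
A cycle of length ℓ contributes ℓ−1 transpositions, so φ is a product of 3 + 1 = 4 transpositions — even.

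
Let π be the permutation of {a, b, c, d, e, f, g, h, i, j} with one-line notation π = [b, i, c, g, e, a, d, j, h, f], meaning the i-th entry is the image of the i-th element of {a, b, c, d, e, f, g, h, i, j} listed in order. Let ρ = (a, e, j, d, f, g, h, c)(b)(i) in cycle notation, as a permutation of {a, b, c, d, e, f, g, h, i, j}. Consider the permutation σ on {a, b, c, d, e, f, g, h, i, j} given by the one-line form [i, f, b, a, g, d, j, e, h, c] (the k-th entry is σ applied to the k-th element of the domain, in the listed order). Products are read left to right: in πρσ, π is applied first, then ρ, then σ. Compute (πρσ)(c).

i

Chase c: π(c) = c; ρ(c) = a; σ(a) = i. Hence (πρσ)(c) = i.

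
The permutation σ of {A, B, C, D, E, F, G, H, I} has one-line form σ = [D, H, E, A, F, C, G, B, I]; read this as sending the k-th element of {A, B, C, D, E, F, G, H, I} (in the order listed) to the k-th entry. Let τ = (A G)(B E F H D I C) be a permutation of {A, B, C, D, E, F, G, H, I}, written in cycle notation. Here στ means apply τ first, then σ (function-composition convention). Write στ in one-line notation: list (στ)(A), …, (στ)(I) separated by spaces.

G F H I C B D A E

For each element, apply τ then σ: A → G → G; B → E → F; C → B → H; D → I → I; E → F → C; F → H → B; G → A → D; H → D → A; I → C → E.
Collecting the images, στ = [G F H I C B D A E].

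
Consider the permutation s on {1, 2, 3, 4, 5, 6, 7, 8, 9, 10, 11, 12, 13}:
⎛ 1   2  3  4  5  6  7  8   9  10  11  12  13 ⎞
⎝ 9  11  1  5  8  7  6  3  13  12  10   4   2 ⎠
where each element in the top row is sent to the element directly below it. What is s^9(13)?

1

Tracing 13 → 2 → … returns to 13 after 11 steps, so 13 lies in an 11-cycle (1, 9, 13, 2, 11, 10, 12, 4, 5, 8, 3).
Stepping 9 places around the cycle: 13 → 2 → 11 → 10 → 12 → 4 → 5 → 8 → 3 → 1.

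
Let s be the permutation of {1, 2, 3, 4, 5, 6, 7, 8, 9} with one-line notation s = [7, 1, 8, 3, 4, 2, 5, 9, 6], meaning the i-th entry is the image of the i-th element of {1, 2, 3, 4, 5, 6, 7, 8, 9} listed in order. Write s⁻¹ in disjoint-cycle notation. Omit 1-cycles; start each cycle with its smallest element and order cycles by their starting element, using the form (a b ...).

The cycle decomposition of s is (1 7 5 4 3 8 9 6 2).
The inverse reverses every cycle; in canonical form, s⁻¹ = (1 2 6 9 8 3 4 5 7).

(1 2 6 9 8 3 4 5 7)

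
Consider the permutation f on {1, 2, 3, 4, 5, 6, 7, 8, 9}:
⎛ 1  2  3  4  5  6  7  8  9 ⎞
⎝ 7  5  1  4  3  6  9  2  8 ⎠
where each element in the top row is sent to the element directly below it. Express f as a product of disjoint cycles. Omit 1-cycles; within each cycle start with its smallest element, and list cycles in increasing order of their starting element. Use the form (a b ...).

Start at 1 and follow images: 1 → 7 → 9 → 8 → 2 → 5 → 3 → 1, giving the cycle (1 7 9 8 2 5 3).
Continuing from each remaining unvisited element yields (1 7 9 8 2 5 3).

(1 7 9 8 2 5 3)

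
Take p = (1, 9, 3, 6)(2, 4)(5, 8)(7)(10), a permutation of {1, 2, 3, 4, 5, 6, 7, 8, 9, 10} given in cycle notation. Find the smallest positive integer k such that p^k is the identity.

4

The cycle type of p is (4, 2, 2, 1, 1).
The order of p is the least common multiple of its cycle lengths: lcm(4, 2, 2) = 4.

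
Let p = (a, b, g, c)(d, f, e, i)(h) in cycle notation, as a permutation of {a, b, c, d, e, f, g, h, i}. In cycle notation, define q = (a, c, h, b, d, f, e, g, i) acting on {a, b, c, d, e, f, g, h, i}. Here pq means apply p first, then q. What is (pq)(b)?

i

(pq)(b) = q(p(b)). p(b) = g, then q(g) = i. So (pq)(b) = i.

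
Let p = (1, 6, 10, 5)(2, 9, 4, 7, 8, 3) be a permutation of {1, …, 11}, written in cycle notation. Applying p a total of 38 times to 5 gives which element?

5 lies in the 4-cycle (1, 6, 10, 5).
On a 4-cycle, p^4 is the identity, so p^38 = p^2 there (38 ≡ 2 mod 4).
Advancing 2 steps from 5: 5 → 1 → 6.

6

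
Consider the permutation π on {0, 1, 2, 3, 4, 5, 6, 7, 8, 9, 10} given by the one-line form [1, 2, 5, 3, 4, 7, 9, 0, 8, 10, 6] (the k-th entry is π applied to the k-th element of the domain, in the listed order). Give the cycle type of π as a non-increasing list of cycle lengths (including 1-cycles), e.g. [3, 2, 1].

The disjoint cycles are (0, 1, 2, 5, 7)(3)(4)(6, 9, 10)(8), with lengths 5, 3, 1, 1, 1 in non-increasing order.

[5, 3, 1, 1, 1]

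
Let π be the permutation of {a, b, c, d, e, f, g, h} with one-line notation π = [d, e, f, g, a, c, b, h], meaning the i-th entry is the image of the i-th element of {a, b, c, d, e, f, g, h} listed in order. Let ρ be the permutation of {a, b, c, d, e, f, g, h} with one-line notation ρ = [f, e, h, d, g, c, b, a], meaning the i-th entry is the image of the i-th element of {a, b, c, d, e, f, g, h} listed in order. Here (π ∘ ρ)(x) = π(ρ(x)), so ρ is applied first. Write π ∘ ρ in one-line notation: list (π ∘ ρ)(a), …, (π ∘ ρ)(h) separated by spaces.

(π ∘ ρ)(x) = π(ρ(x)). Computing each image: π(ρ(a)) = π(f) = c, π(ρ(b)) = π(e) = a, π(ρ(c)) = π(h) = h, π(ρ(d)) = π(d) = g, π(ρ(e)) = π(g) = b, π(ρ(f)) = π(c) = f, π(ρ(g)) = π(b) = e, π(ρ(h)) = π(a) = d.
Hence π ∘ ρ = [c a h g b f e d].

c a h g b f e d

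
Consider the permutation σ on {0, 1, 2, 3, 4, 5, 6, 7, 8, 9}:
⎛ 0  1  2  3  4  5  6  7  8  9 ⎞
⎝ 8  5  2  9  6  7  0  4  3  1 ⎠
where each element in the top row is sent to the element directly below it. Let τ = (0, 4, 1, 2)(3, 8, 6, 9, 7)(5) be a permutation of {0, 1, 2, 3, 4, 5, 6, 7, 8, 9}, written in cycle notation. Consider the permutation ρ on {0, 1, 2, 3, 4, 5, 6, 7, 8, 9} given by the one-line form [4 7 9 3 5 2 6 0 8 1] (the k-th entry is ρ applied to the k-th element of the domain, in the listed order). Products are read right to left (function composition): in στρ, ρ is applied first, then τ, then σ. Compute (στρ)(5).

(στρ)(5) = σ(τ(ρ(5))). ρ(5) = 2, then τ(2) = 0, then σ(0) = 8, so the result is 8.

8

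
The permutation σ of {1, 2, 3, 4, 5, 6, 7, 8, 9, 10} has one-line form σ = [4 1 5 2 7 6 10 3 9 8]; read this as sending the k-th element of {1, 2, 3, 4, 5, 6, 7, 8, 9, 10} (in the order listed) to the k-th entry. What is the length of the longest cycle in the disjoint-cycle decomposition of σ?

5

Decomposing into disjoint cycles gives (1 4 2)(3 5 7 10 8); the longest has length 5.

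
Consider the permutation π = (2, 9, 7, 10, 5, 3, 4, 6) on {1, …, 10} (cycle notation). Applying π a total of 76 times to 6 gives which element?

10

6 lies in the 8-cycle (2, 9, 7, 10, 5, 3, 4, 6).
Powers repeat with period 8 on this cycle, and 76 mod 8 = 4, so π^76(6) = π^4(6).
Advancing 4 steps from 6: 6 → 2 → 9 → 7 → 10.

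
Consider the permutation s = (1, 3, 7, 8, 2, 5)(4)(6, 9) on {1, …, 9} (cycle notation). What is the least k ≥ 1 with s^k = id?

6

The disjoint cycles have lengths 6, 2, 1.
The order is lcm(6, 2) = 6.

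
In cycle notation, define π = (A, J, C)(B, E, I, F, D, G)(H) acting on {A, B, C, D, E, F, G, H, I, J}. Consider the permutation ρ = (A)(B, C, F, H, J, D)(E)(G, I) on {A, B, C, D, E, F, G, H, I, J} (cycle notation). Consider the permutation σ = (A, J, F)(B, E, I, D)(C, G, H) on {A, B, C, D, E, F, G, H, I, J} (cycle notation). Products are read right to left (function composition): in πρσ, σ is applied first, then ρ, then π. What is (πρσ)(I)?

Apply the permutations in order: σ(I) = D, then ρ(D) = B, then π(B) = E. So (πρσ)(I) = E.

E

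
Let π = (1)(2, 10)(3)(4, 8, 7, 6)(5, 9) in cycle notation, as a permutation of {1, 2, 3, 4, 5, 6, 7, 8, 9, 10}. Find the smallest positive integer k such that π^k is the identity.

The disjoint cycles have lengths 4, 2, 2, 1, 1.
Since disjoint cycles commute, ord(π) = lcm(4, 2, 2) = 4.

4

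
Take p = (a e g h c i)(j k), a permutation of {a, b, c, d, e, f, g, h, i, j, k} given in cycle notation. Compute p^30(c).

c

c lies in the 6-cycle (a e g h c i).
On a 6-cycle, p^6 is the identity, so p^30 = p^0 there (30 ≡ 0 mod 6).
So p^30(c) = c.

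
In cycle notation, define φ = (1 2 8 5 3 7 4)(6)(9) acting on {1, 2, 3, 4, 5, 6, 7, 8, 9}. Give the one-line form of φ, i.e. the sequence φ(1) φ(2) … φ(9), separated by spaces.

2 8 7 1 3 6 4 5 9

Each element maps to the next entry in its cycle (wrapping to the front): 1→2, 2→8, 3→7, 4→1, 5→3, 6→6, 7→4, 8→5, 9→9.
So the one-line form is 2 8 7 1 3 6 4 5 9.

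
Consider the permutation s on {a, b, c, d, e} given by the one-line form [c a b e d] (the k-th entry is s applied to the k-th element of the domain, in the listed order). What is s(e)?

d

e is element number 5 of the domain, and entry number 5 of the one-line form is d, so s(e) = d.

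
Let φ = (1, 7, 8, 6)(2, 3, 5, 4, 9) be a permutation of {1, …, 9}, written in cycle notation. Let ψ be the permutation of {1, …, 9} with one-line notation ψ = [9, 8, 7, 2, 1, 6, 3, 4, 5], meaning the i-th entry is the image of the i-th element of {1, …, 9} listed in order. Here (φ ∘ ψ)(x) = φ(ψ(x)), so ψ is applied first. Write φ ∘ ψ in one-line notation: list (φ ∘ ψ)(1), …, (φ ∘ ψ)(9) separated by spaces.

2 6 8 3 7 1 5 9 4

Chase each element through ψ then φ: 1 → 9 → 2; 2 → 8 → 6; 3 → 7 → 8; 4 → 2 → 3; 5 → 1 → 7; 6 → 6 → 1; 7 → 3 → 5; 8 → 4 → 9; 9 → 5 → 4.
So φ ∘ ψ in one-line form is 2 6 8 3 7 1 5 9 4.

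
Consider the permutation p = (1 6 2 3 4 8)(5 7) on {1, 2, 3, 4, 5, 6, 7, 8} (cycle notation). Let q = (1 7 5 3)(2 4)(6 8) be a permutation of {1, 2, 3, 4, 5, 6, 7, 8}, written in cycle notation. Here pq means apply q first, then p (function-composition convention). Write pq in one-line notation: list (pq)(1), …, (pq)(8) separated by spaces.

5 8 6 3 4 1 7 2

Chase each element through q then p: 1 → 7 → 5; 2 → 4 → 8; 3 → 1 → 6; 4 → 2 → 3; 5 → 3 → 4; 6 → 8 → 1; 7 → 5 → 7; 8 → 6 → 2.
Collecting the images, pq = [5 8 6 3 4 1 7 2].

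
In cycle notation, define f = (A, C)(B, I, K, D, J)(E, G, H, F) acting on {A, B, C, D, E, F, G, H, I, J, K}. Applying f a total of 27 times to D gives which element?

D lies in the 5-cycle (B, I, K, D, J).
On a 5-cycle, f^5 is the identity, so f^27 = f^2 there (27 ≡ 2 mod 5).
Stepping 2 places around the cycle: D → J → B.

B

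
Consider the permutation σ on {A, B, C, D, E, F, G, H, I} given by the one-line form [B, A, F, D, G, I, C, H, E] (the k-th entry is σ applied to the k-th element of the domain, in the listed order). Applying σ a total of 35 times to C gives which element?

Tracing C → F → … returns to C after 5 steps, so C lies in a 5-cycle (C F I E G).
Powers repeat with period 5 on this cycle, and 35 mod 5 = 0, so σ^35(C) = σ^0(C).
So σ^35(C) = C.

C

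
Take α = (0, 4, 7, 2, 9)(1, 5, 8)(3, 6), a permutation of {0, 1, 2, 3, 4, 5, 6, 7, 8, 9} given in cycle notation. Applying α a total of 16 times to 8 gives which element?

8 lies in the 3-cycle (1, 5, 8).
On a 3-cycle, α^3 is the identity, so α^16 = α^1 there (16 ≡ 1 mod 3).
Stepping 1 place around the cycle: 8 → 1.

1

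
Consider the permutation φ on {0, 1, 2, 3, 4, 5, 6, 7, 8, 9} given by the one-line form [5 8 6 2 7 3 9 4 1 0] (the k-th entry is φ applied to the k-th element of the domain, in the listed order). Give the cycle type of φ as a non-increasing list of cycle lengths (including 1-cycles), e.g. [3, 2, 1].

The disjoint cycles are (0 5 3 2 6 9)(1 8)(4 7), with lengths 6, 2, 2 in non-increasing order.

[6, 2, 2]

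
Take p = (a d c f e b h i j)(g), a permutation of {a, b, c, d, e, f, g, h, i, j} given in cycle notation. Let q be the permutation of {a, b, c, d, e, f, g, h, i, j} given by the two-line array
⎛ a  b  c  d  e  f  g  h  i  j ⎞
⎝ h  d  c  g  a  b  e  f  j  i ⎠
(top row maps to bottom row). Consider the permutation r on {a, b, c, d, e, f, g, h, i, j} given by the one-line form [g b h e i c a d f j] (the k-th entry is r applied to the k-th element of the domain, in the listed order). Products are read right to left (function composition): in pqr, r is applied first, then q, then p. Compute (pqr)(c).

Apply the permutations in order: r(c) = h, then q(h) = f, then p(f) = e. So (pqr)(c) = e.

e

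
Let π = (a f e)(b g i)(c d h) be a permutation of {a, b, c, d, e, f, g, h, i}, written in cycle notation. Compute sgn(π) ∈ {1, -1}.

The cycle lengths are 3, 3, 3.
A cycle of length ℓ contributes ℓ−1 transpositions, so π is a product of 2 + 2 + 2 = 6 transpositions — even.

1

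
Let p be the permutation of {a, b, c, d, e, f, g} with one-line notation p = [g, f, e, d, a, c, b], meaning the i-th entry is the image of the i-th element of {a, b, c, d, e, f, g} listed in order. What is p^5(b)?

g

Tracing b → f → … returns to b after 6 steps, so b lies in a 6-cycle (a, g, b, f, c, e).
Advancing 5 steps from b: b → f → c → e → a → g.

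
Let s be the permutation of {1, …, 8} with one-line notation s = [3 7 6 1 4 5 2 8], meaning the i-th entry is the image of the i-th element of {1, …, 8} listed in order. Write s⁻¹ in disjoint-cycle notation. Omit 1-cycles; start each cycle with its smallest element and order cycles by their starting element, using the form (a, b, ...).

(1, 4, 5, 6, 3)(2, 7)

First write s in disjoint cycles: (1, 3, 6, 5, 4)(2, 7).
The inverse reverses every cycle; in canonical form, s⁻¹ = (1, 4, 5, 6, 3)(2, 7).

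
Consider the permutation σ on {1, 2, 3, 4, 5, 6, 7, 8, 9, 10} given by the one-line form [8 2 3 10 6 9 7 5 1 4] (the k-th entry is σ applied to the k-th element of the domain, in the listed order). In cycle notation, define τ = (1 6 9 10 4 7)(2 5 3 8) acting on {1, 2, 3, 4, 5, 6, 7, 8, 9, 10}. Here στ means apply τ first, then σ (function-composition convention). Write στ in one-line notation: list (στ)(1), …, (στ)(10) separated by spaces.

(στ)(x) = σ(τ(x)). Computing each image: σ(τ(1)) = σ(6) = 9, σ(τ(2)) = σ(5) = 6, σ(τ(3)) = σ(8) = 5, σ(τ(4)) = σ(7) = 7, σ(τ(5)) = σ(3) = 3, σ(τ(6)) = σ(9) = 1, σ(τ(7)) = σ(1) = 8, σ(τ(8)) = σ(2) = 2, σ(τ(9)) = σ(10) = 4, σ(τ(10)) = σ(4) = 10.
Hence στ = [9 6 5 7 3 1 8 2 4 10].

9 6 5 7 3 1 8 2 4 10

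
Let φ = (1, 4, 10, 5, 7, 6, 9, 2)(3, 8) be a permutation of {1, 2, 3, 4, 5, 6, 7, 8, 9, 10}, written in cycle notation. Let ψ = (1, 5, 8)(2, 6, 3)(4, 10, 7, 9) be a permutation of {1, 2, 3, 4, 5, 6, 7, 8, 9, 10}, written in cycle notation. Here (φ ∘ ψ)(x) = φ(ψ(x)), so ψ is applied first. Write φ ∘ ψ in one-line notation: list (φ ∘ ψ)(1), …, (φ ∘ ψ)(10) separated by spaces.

7 9 1 5 3 8 2 4 10 6

(φ ∘ ψ)(x) = φ(ψ(x)). Computing each image: φ(ψ(1)) = φ(5) = 7, φ(ψ(2)) = φ(6) = 9, φ(ψ(3)) = φ(2) = 1, φ(ψ(4)) = φ(10) = 5, φ(ψ(5)) = φ(8) = 3, φ(ψ(6)) = φ(3) = 8, φ(ψ(7)) = φ(9) = 2, φ(ψ(8)) = φ(1) = 4, φ(ψ(9)) = φ(4) = 10, φ(ψ(10)) = φ(7) = 6.
Hence φ ∘ ψ = [7 9 1 5 3 8 2 4 10 6].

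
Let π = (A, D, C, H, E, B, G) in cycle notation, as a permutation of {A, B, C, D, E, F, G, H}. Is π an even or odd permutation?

even

The cycle lengths are 7, 1.
A cycle is odd iff its length is even; π has 0 even-length cycles, so sgn(π) = (−1)^0 and π is even.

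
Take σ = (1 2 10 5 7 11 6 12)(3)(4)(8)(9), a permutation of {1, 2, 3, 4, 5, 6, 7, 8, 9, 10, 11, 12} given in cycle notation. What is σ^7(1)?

1 lies in the 8-cycle (1 2 10 5 7 11 6 12).
Stepping 7 places around the cycle: 1 → 2 → 10 → 5 → 7 → 11 → 6 → 12.

12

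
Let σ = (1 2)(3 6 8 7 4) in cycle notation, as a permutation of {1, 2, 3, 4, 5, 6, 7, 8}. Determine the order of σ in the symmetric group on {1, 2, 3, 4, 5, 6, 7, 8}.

10

The disjoint cycles have lengths 5, 2, 1.
The order is lcm(5, 2) = 10.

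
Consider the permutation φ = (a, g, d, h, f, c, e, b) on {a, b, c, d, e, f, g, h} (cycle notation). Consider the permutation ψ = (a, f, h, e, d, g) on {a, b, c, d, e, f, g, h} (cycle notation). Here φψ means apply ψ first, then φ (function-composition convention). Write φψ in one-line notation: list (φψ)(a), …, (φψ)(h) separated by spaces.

c a e d h f g b

Chase each element through ψ then φ: a → f → c; b → b → a; c → c → e; d → g → d; e → d → h; f → h → f; g → a → g; h → e → b.
So φψ in one-line form is c a e d h f g b.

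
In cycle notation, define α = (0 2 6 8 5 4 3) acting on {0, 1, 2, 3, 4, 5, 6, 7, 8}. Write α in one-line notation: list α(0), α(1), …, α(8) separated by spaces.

Each element maps to the next entry in its cycle (wrapping to the front): 0↦2, 1↦1, 2↦6, 3↦0, 4↦3, 5↦4, 6↦8, 7↦7, 8↦5.
Listing these in domain order gives 2 1 6 0 3 4 8 7 5.

2 1 6 0 3 4 8 7 5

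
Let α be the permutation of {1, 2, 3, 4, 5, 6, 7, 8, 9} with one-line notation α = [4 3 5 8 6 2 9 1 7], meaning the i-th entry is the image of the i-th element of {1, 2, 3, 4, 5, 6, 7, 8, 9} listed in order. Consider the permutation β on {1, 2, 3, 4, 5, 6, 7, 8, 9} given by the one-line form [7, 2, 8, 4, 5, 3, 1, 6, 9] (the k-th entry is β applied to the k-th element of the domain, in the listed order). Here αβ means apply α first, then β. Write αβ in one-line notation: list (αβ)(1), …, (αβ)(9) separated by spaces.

(αβ)(x) = β(α(x)). Computing each image: β(α(1)) = β(4) = 4, β(α(2)) = β(3) = 8, β(α(3)) = β(5) = 5, β(α(4)) = β(8) = 6, β(α(5)) = β(6) = 3, β(α(6)) = β(2) = 2, β(α(7)) = β(9) = 9, β(α(8)) = β(1) = 7, β(α(9)) = β(7) = 1.
Hence αβ = [4 8 5 6 3 2 9 7 1].

4 8 5 6 3 2 9 7 1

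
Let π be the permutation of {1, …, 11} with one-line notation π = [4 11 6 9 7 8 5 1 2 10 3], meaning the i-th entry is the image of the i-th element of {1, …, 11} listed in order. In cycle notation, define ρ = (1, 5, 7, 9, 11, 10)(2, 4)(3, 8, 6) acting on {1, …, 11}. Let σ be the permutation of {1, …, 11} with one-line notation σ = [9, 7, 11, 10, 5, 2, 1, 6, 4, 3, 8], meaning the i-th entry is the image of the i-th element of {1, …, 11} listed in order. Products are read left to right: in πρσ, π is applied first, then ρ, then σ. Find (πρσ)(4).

8

Chase 4: π(4) = 9; ρ(9) = 11; σ(11) = 8. Hence (πρσ)(4) = 8.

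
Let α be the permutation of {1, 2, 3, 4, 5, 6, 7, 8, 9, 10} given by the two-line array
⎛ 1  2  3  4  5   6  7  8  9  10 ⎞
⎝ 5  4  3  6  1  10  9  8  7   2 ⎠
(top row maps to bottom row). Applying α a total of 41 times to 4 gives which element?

6

Tracing 4 → 6 → … returns to 4 after 4 steps, so 4 lies in a 4-cycle (2, 4, 6, 10).
Since the cycle has length 4, α^41 acts on it the same as α^1 (41 mod 4 = 1).
Stepping 1 place around the cycle: 4 → 6.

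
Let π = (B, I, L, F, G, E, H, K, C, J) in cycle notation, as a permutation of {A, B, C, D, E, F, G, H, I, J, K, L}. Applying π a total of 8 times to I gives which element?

I lies in the 10-cycle (B, I, L, F, G, E, H, K, C, J).
Stepping 8 places around the cycle: I → L → F → G → E → H → K → C → J.

J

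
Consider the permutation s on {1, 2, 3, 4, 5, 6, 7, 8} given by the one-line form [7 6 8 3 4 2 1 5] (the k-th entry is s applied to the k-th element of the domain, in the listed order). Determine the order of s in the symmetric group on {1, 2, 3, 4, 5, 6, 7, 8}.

4

The disjoint-cycle form of s has cycle lengths 4, 2, 2.
Since disjoint cycles commute, ord(s) = lcm(4, 2, 2) = 4.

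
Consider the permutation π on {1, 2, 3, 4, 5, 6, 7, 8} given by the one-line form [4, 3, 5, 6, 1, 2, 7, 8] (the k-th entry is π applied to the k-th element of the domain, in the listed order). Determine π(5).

1

5 is element number 5 of the domain, and entry number 5 of the one-line form is 1, so π(5) = 1.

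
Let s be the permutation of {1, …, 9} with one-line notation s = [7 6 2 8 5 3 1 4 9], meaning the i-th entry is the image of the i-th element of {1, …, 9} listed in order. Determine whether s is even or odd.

In disjoint-cycle form the cycle lengths are 3, 2, 2, 1, 1.
A cycle of length ℓ contributes ℓ−1 transpositions, so s is a product of 2 + 1 + 1 = 4 transpositions — even.

even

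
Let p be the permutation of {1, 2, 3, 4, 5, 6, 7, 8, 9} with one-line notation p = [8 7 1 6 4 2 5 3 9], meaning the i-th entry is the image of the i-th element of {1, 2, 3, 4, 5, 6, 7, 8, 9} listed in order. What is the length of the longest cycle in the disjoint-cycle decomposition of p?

Decomposing into disjoint cycles gives (1 8 3)(2 7 5 4 6); the longest has length 5.

5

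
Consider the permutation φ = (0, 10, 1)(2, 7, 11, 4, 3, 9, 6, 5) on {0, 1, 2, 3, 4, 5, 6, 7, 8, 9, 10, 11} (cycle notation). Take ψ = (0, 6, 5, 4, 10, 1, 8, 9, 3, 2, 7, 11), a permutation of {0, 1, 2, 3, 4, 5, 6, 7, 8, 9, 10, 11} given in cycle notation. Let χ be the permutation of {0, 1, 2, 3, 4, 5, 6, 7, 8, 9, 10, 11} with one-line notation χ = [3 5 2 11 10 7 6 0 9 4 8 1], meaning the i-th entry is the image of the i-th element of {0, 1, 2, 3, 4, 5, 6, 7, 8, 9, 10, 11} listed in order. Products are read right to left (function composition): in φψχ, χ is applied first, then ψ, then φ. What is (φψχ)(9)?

1

Chase 9: χ(9) = 4; ψ(4) = 10; φ(10) = 1. Hence (φψχ)(9) = 1.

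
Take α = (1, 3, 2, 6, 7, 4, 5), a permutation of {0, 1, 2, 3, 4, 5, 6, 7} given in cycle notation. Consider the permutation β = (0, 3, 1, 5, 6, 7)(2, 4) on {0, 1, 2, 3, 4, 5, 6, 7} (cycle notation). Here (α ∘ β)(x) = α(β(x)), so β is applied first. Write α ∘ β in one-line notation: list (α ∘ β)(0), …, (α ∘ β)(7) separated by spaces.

2 1 5 3 6 7 4 0

(α ∘ β)(x) = α(β(x)). Computing each image: α(β(0)) = α(3) = 2, α(β(1)) = α(5) = 1, α(β(2)) = α(4) = 5, α(β(3)) = α(1) = 3, α(β(4)) = α(2) = 6, α(β(5)) = α(6) = 7, α(β(6)) = α(7) = 4, α(β(7)) = α(0) = 0.
Hence α ∘ β = [2 1 5 3 6 7 4 0].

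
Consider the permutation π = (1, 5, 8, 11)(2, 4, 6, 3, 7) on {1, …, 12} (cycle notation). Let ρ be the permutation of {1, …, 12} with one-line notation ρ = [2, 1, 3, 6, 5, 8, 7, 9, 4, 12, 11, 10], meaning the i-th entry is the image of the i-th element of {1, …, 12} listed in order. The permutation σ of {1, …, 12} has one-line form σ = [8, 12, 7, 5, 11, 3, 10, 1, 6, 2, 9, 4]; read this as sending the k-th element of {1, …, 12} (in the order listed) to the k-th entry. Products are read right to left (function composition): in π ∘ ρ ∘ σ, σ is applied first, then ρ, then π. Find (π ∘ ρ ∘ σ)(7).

Chase 7: σ(7) = 10; ρ(10) = 12; π(12) = 12. Hence (π ∘ ρ ∘ σ)(7) = 12.

12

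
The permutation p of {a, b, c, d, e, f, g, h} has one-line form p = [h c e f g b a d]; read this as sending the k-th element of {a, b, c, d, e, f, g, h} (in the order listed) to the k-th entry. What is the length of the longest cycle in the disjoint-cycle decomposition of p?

8

Decomposing into disjoint cycles gives (a, h, d, f, b, c, e, g); the longest has length 8.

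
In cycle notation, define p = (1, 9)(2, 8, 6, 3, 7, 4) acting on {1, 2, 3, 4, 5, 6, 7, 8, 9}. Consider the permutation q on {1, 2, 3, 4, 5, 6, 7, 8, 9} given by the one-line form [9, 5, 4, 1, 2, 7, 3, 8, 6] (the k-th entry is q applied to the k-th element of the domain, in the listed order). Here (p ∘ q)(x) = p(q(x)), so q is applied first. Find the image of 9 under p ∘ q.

3

(p ∘ q)(9) = p(q(9)). q(9) = 6, then p(6) = 3. So (p ∘ q)(9) = 3.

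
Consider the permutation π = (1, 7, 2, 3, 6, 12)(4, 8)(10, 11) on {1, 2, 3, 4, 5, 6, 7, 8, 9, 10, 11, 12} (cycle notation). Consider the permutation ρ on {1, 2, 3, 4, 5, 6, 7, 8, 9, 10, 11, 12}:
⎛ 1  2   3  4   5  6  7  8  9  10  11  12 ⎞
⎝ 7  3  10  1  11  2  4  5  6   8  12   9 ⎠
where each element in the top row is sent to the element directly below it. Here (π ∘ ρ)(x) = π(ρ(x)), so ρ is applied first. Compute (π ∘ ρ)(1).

ρ(1) = 7, then π(7) = 2; composing gives (π ∘ ρ)(1) = 2.

2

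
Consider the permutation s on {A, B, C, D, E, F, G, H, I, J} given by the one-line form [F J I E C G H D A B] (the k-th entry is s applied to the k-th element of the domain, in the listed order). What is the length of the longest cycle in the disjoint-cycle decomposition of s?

8

Decomposing into disjoint cycles gives (A F G H D E C I)(B J); the longest has length 8.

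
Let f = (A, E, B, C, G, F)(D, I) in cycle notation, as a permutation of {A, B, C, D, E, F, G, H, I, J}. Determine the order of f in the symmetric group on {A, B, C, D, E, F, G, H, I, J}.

The disjoint cycles have lengths 6, 2, 1, 1.
Since disjoint cycles commute, ord(f) = lcm(6, 2) = 6.

6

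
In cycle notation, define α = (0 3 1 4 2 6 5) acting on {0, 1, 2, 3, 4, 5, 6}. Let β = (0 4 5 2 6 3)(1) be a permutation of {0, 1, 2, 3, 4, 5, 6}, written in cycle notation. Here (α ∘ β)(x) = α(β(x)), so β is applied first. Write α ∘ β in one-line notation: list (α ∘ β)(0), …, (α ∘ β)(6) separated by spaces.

For each element, apply β then α: 0 → 4 → 2; 1 → 1 → 4; 2 → 6 → 5; 3 → 0 → 3; 4 → 5 → 0; 5 → 2 → 6; 6 → 3 → 1.
Collecting the images, α ∘ β = [2 4 5 3 0 6 1].

2 4 5 3 0 6 1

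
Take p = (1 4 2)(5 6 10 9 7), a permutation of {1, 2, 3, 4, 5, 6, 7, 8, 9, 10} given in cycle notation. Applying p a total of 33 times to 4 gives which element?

4 lies in the 3-cycle (1 4 2).
On a 3-cycle, p^3 is the identity, so p^33 = p^0 there (33 ≡ 0 mod 3).
So p^33(4) = 4.

4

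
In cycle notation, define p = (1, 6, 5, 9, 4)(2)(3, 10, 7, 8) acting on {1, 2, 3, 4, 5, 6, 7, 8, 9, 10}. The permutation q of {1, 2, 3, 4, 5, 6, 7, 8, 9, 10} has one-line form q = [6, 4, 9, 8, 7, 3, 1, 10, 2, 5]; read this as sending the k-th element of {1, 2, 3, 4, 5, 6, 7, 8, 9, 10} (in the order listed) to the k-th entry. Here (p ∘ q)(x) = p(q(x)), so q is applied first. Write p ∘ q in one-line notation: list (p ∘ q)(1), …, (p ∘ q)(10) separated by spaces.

(p ∘ q)(x) = p(q(x)). Computing each image: p(q(1)) = p(6) = 5, p(q(2)) = p(4) = 1, p(q(3)) = p(9) = 4, p(q(4)) = p(8) = 3, p(q(5)) = p(7) = 8, p(q(6)) = p(3) = 10, p(q(7)) = p(1) = 6, p(q(8)) = p(10) = 7, p(q(9)) = p(2) = 2, p(q(10)) = p(5) = 9.
Hence p ∘ q = [5 1 4 3 8 10 6 7 2 9].

5 1 4 3 8 10 6 7 2 9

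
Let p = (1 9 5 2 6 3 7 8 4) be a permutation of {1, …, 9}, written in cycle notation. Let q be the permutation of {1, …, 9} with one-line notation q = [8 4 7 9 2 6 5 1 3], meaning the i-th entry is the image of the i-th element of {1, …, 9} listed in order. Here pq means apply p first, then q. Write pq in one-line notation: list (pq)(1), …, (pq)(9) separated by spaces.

Chase each element through p then q: 1 → 9 → 3; 2 → 6 → 6; 3 → 7 → 5; 4 → 1 → 8; 5 → 2 → 4; 6 → 3 → 7; 7 → 8 → 1; 8 → 4 → 9; 9 → 5 → 2.
So pq in one-line form is 3 6 5 8 4 7 1 9 2.

3 6 5 8 4 7 1 9 2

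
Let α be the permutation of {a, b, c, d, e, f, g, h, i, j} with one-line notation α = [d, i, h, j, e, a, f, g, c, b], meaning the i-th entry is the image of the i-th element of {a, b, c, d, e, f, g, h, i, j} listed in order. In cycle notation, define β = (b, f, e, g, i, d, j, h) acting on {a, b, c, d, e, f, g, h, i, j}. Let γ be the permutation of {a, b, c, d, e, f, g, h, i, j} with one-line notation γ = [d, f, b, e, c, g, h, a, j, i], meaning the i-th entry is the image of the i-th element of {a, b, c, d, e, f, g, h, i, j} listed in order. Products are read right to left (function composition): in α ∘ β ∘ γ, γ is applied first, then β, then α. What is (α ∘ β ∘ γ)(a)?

(α ∘ β ∘ γ)(a) = α(β(γ(a))). γ(a) = d, then β(d) = j, then α(j) = b, so the result is b.

b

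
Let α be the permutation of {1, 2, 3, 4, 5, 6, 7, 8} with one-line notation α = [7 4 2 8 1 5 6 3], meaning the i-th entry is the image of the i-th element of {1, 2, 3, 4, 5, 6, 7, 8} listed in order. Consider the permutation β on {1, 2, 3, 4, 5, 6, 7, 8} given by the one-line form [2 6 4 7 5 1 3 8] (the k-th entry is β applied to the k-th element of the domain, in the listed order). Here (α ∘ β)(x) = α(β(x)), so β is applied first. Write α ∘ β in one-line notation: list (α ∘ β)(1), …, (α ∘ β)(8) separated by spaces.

(α ∘ β)(x) = α(β(x)). Computing each image: α(β(1)) = α(2) = 4, α(β(2)) = α(6) = 5, α(β(3)) = α(4) = 8, α(β(4)) = α(7) = 6, α(β(5)) = α(5) = 1, α(β(6)) = α(1) = 7, α(β(7)) = α(3) = 2, α(β(8)) = α(8) = 3.
Hence α ∘ β = [4 5 8 6 1 7 2 3].

4 5 8 6 1 7 2 3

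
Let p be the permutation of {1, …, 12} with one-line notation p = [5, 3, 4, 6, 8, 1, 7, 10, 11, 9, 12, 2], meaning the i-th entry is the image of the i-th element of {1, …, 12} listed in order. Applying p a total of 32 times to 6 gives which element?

Tracing 6 → 1 → … returns to 6 after 11 steps, so 6 lies in an 11-cycle (1 5 8 10 9 11 12 2 3 4 6).
On an 11-cycle, p^11 is the identity, so p^32 = p^10 there (32 ≡ 10 mod 11).
Advancing 10 steps from 6: 6 → 1 → 5 → 8 → 10 → 9 → 11 → 12 → 2 → 3 → 4.

4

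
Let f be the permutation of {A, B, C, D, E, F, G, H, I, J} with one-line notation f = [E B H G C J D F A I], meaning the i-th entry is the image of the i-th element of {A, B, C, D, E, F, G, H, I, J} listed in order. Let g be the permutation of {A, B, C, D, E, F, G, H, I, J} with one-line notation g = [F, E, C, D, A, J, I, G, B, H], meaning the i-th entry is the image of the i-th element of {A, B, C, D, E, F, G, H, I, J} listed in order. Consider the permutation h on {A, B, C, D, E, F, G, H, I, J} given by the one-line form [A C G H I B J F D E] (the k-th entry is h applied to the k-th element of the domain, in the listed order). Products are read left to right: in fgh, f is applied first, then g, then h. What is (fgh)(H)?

E

(fgh)(H) = h(g(f(H))). f(H) = F, then g(F) = J, then h(J) = E, so the result is E.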